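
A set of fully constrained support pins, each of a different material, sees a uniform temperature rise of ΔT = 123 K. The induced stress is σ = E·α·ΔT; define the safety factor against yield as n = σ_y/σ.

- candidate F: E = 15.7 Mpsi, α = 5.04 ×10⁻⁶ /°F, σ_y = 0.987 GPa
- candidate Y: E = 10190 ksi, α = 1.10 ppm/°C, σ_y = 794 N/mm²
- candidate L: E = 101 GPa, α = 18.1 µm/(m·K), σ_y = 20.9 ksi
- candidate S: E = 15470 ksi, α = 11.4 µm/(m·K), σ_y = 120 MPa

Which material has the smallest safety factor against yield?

With everything in SI (GPa, ×10⁻⁶/K, MPa):
  candidate F: E = 108.2, α = 9.07, σ_y = 987.0 → σ = 121 MPa, n = 8.17
  candidate Y: E = 70.26, α = 1.10, σ_y = 794.0 → σ = 9.51 MPa, n = 83.5
  candidate L: E = 101.0, α = 18.1, σ_y = 144.1 → σ = 225 MPa, n = 0.641
  candidate S: E = 106.7, α = 11.4, σ_y = 120.0 → σ = 150 MPa, n = 0.802
The minimum is candidate L at n = 0.641.

candidate L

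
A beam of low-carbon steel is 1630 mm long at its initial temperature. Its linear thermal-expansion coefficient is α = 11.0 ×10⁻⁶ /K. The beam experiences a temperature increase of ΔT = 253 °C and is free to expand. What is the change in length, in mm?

4.54 mm

ΔL = α·L₀·ΔT = 11.0×10⁻⁶ × 1630 mm × 253.0 K = 4.54 mm.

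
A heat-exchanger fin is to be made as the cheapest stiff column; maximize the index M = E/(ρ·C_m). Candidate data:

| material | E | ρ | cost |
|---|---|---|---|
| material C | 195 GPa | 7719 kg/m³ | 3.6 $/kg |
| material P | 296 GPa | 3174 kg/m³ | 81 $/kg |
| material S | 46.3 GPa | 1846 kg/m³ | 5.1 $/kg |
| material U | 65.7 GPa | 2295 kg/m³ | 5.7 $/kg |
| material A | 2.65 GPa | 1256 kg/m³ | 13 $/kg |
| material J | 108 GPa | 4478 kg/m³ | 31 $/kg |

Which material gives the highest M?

Computing M directly (units already consistent):
  material C: M = 7.02 MN·m per $
  material U: M = 5.02 MN·m per $
  material S: M = 4.92 MN·m per $
  material P: M = 1.15 MN·m per $
  material J: M = 0.778 MN·m per $
  material A: M = 0.162 MN·m per $
Material C has the largest M.

material C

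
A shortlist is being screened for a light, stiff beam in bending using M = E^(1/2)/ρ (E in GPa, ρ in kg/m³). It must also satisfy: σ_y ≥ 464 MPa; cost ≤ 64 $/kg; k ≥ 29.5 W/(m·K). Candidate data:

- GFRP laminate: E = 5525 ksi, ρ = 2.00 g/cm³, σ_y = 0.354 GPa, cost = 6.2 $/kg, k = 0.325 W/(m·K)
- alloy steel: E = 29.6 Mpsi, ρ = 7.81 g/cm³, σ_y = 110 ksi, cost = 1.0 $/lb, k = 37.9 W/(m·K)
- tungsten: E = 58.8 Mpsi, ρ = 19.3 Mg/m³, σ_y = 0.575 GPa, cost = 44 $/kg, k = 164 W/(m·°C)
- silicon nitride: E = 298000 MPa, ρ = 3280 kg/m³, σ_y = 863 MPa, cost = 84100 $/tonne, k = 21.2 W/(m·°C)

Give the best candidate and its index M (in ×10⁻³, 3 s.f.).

Screen on constraints: σ_y ≥ 464 MPa; cost ≤ 64 $/kg; k ≥ 29.5 W/(m·K). Survivors: alloy steel, tungsten.
After converting to SI:
  alloy steel: E = 204.1 GPa, ρ = 7810 kg/m³
  tungsten: E = 405.4 GPa, ρ = 19300 kg/m³
  alloy steel: M = 1.83×10⁻³
  tungsten: M = 1.04×10⁻³
Alloy steel has the largest M.

alloy steel, M = 1.83×10⁻³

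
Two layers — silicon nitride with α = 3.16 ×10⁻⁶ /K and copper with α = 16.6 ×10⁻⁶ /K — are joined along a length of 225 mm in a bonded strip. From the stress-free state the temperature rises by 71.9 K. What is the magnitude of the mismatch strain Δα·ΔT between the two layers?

Δα = |3.16 − 16.6|×10⁻⁶/K = 13.4×10⁻⁶/K.
Mismatch strain = Δα·ΔT = 13.4×10⁻⁶ × 71.9 = 9.66×10⁻⁴.

9.66×10⁻⁴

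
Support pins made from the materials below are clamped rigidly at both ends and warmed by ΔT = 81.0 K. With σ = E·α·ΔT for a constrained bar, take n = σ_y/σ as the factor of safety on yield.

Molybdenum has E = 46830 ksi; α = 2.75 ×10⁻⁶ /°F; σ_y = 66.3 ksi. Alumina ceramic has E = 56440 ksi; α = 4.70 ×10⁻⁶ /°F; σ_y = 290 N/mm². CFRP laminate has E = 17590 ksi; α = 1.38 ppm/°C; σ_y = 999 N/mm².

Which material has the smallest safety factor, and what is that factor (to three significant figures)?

With everything in SI (GPa, ×10⁻⁶/K, MPa):
  molybdenum: E = 322.9, α = 4.95, σ_y = 457.1 → σ = 129 MPa, n = 3.53
  alumina ceramic: E = 389.1, α = 8.46, σ_y = 290.0 → σ = 267 MPa, n = 1.09
  CFRP laminate: E = 121.3, α = 1.38, σ_y = 999.0 → σ = 13.6 MPa, n = 73.7
The minimum is alumina ceramic at n = 1.09.

alumina ceramic, n = 1.09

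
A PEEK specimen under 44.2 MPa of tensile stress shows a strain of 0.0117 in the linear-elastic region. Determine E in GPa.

3.78 GPa

E = σ/ε = 44.2 MPa / 0.0117 = 3778 MPa = 3.78 GPa.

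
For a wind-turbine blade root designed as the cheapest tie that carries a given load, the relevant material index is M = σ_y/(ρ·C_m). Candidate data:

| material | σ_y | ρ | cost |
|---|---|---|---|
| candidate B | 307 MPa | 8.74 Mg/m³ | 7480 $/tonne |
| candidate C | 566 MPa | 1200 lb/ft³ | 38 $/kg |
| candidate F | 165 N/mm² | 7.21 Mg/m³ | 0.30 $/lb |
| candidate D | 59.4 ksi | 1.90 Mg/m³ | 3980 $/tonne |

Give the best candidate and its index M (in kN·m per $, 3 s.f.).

candidate D, M = 54.2 kN·m per $

Normalizing units and computing the index:
  candidate B: σ_y = 307.0 MPa, ρ = 8740 kg/m³, cost = 7.480 $/kg
  candidate C: σ_y = 566.0 MPa, ρ = 19220 kg/m³, cost = 38.00 $/kg
  candidate F: σ_y = 165.0 MPa, ρ = 7210 kg/m³, cost = 0.6614 $/kg
  candidate D: σ_y = 409.5 MPa, ρ = 1900 kg/m³, cost = 3.980 $/kg
  candidate D: M = 54.2 kN·m per $
  candidate F: M = 34.6 kN·m per $
  candidate B: M = 4.70 kN·m per $
  candidate C: M = 0.775 kN·m per $
Candidate D ranks first.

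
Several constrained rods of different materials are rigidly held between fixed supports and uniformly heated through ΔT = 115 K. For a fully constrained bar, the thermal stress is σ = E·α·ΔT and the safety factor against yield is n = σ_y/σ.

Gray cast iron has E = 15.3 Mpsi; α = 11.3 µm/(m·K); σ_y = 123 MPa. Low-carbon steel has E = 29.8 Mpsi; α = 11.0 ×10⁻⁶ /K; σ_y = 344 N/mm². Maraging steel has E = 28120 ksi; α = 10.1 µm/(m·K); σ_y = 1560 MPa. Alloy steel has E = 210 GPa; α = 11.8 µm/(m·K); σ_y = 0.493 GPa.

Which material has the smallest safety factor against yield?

gray cast iron

With everything in SI (GPa, ×10⁻⁶/K, MPa):
  gray cast iron: E = 105.5, α = 11.3, σ_y = 123.0 → σ = 137 MPa, n = 0.897
  low-carbon steel: E = 205.5, α = 11.0, σ_y = 344.0 → σ = 260 MPa, n = 1.32
  maraging steel: E = 193.9, α = 10.1, σ_y = 1560 → σ = 225 MPa, n = 6.93
  alloy steel: E = 210.0, α = 11.8, σ_y = 493.0 → σ = 285 MPa, n = 1.73
The minimum is gray cast iron at n = 0.897.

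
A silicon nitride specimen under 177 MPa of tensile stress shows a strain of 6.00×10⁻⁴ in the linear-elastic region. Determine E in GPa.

295 GPa

E = σ/ε = 177 MPa / 6.00×10⁻⁴ = 295000 MPa = 295 GPa.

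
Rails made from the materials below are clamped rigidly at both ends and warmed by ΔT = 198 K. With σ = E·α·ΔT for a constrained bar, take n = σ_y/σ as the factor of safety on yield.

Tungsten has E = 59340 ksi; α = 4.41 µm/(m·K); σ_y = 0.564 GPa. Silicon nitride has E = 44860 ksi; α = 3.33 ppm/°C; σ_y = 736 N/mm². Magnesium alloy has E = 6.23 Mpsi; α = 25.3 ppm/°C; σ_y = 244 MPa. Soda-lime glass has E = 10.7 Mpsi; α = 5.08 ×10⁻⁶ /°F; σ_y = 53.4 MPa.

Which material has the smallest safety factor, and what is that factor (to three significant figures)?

soda-lime glass, n = 0.400

In consistent units (E in GPa, α in ×10⁻⁶/K, σ_y in MPa):
  tungsten: E = 409.1, α = 4.41, σ_y = 564.0 → σ = 357 MPa, n = 1.58
  silicon nitride: E = 309.3, α = 3.33, σ_y = 736.0 → σ = 204 MPa, n = 3.61
  magnesium alloy: E = 42.95, α = 25.3, σ_y = 244.0 → σ = 215 MPa, n = 1.13
  soda-lime glass: E = 73.77, α = 9.14, σ_y = 53.40 → σ = 134 MPa, n = 0.400
Soda-lime glass has the lowest safety factor, n = 0.400.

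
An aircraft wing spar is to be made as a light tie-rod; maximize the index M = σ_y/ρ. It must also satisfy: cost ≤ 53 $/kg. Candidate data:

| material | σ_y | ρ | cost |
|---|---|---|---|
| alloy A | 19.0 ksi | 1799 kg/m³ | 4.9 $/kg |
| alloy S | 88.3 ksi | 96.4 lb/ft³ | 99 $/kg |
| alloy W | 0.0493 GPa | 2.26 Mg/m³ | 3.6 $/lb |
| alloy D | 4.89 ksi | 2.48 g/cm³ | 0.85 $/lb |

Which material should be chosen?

alloy A

Screen on constraints: cost ≤ 53 $/kg. Survivors: alloy A, alloy W, alloy D.
Putting every candidate on a common basis:
  alloy A: σ_y = 131.0 MPa, ρ = 1799 kg/m³
  alloy W: σ_y = 49.30 MPa, ρ = 2260 kg/m³
  alloy D: σ_y = 33.72 MPa, ρ = 2480 kg/m³
  alloy A: M = 72.8 kN·m/kg
  alloy W: M = 21.8 kN·m/kg
  alloy D: M = 13.6 kN·m/kg
Alloy A has the largest M.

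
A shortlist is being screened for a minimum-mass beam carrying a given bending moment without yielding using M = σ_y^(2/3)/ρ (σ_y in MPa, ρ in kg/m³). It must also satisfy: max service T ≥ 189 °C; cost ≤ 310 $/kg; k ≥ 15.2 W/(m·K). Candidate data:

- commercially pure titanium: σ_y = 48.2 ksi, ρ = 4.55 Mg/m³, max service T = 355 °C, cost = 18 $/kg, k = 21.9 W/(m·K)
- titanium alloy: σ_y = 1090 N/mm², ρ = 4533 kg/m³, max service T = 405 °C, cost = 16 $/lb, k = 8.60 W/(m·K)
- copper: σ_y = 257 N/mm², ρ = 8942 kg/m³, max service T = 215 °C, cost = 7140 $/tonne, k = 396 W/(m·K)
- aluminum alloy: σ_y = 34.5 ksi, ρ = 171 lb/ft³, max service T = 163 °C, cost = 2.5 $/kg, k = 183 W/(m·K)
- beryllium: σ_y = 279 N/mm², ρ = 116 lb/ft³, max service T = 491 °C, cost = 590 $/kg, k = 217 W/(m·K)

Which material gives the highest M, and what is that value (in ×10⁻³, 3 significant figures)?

Screen on constraints: max service T ≥ 189 °C; cost ≤ 310 $/kg; k ≥ 15.2 W/(m·K). Survivors: commercially pure titanium, copper.
After converting to SI:
  commercially pure titanium: σ_y = 332.3 MPa, ρ = 4550 kg/m³
  copper: σ_y = 257.0 MPa, ρ = 8942 kg/m³
  commercially pure titanium: M = 10.5×10⁻³
  copper: M = 4.52×10⁻³
Commercially pure titanium has the largest M.

commercially pure titanium, M = 10.5×10⁻³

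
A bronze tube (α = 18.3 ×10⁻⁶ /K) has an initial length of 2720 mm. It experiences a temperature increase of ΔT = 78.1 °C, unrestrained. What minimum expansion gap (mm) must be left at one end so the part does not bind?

3.89 mm

ΔL = α·L₀·ΔT = 18.3×10⁻⁶ × 2720 mm × 78.10 K = 3.89 mm.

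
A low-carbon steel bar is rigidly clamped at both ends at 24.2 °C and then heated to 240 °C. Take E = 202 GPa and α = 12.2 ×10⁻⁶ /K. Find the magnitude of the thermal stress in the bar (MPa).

532 MPa

ΔT = 215.8 K. Constrained thermal stress σ = E·α·ΔT = 202.0×10³ MPa × 12.2×10⁻⁶ × 215.8 = 532 MPa (compressive).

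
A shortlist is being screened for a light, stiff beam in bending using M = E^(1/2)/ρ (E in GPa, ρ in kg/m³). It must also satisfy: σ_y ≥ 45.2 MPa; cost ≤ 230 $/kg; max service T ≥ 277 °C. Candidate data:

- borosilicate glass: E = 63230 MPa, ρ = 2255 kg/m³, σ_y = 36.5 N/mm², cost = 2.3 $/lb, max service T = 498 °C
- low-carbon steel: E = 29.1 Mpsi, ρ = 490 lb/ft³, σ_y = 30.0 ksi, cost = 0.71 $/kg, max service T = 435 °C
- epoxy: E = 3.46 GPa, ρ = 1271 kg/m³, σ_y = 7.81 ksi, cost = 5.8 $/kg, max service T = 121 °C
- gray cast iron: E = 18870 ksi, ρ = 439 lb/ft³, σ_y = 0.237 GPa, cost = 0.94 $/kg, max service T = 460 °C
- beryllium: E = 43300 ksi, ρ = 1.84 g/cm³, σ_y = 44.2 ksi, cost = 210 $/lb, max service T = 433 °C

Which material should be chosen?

Screen on constraints: σ_y ≥ 45.2 MPa; cost ≤ 230 $/kg; max service T ≥ 277 °C. Survivors: low-carbon steel, gray cast iron.
Normalizing units and computing the index:
  low-carbon steel: E = 200.6 GPa, ρ = 7849 kg/m³
  gray cast iron: E = 130.1 GPa, ρ = 7032 kg/m³
  low-carbon steel: M = 1.80×10⁻³
  gray cast iron: M = 1.62×10⁻³
Low-carbon steel ranks first.

low-carbon steel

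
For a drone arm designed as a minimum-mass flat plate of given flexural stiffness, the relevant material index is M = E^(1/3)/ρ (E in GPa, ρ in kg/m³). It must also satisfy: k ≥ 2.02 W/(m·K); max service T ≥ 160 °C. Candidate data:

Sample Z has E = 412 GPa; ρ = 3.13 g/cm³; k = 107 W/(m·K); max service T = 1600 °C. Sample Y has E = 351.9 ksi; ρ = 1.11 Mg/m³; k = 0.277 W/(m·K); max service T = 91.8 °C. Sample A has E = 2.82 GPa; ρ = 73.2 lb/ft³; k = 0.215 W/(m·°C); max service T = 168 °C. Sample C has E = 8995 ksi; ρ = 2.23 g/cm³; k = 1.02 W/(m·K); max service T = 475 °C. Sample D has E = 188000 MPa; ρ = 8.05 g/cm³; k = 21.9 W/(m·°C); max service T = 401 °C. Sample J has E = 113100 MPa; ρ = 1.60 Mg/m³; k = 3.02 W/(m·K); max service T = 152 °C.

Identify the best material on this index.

Screen on constraints: k ≥ 2.02 W/(m·K); max service T ≥ 160 °C. Survivors: sample Z, sample D.
In SI units:
  sample Z: E = 412.0 GPa, ρ = 3130 kg/m³
  sample D: E = 188.0 GPa, ρ = 8050 kg/m³
  sample Z: M = 2.38×10⁻³
  sample D: M = 0.712×10⁻³
Sample Z ranks first.

sample Z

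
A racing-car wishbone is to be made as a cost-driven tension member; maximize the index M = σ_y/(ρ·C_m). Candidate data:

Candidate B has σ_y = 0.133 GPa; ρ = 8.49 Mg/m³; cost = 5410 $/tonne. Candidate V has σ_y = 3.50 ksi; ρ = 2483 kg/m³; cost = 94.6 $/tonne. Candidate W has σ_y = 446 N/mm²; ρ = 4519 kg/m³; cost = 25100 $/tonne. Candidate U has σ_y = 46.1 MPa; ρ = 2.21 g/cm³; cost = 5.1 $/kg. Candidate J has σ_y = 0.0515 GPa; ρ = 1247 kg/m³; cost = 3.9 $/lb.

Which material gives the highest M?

candidate V

After converting to SI:
  candidate B: σ_y = 133.0 MPa, ρ = 8490 kg/m³, cost = 5.410 $/kg
  candidate V: σ_y = 24.13 MPa, ρ = 2483 kg/m³, cost = 0.09460 $/kg
  candidate W: σ_y = 446.0 MPa, ρ = 4519 kg/m³, cost = 25.10 $/kg
  candidate U: σ_y = 46.10 MPa, ρ = 2210 kg/m³, cost = 5.100 $/kg
  candidate J: σ_y = 51.50 MPa, ρ = 1247 kg/m³, cost = 8.598 $/kg
  candidate V: M = 103 kN·m per $
  candidate J: M = 4.80 kN·m per $
  candidate U: M = 4.09 kN·m per $
  candidate W: M = 3.93 kN·m per $
  candidate B: M = 2.90 kN·m per $
Candidate V ranks first.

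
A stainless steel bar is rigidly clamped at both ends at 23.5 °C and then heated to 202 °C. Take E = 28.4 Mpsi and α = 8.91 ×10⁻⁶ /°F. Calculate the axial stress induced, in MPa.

E = 28.4 Mpsi = 195.8 GPa.
α = 8.91×10⁻⁶/°F × 9/5 = 16.0×10⁻⁶/K.
ΔT = 178.5 K. Constrained thermal stress σ = E·α·ΔT = 195.8×10³ MPa × 16.0×10⁻⁶ × 178.5 = 561 MPa (compressive).

561 MPa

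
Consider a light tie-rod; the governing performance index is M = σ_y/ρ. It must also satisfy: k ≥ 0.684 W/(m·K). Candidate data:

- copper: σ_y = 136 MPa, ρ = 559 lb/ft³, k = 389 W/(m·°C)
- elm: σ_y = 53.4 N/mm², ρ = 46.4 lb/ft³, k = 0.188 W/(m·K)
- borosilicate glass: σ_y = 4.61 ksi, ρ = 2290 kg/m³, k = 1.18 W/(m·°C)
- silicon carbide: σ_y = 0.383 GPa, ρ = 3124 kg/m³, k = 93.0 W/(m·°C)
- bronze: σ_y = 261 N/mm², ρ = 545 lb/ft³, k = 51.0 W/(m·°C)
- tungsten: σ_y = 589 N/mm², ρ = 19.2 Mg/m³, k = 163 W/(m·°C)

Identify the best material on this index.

silicon carbide

Screen on constraints: k ≥ 0.684 W/(m·K). Survivors: copper, borosilicate glass, silicon carbide, bronze, tungsten.
After converting to SI:
  copper: σ_y = 136.0 MPa, ρ = 8954 kg/m³
  borosilicate glass: σ_y = 31.78 MPa, ρ = 2290 kg/m³
  silicon carbide: σ_y = 383.0 MPa, ρ = 3124 kg/m³
  bronze: σ_y = 261.0 MPa, ρ = 8730 kg/m³
  tungsten: σ_y = 589.0 MPa, ρ = 19200 kg/m³
  silicon carbide: M = 123 kN·m/kg
  tungsten: M = 30.7 kN·m/kg
  bronze: M = 29.9 kN·m/kg
  copper: M = 15.2 kN·m/kg
  borosilicate glass: M = 13.9 kN·m/kg
Silicon carbide has the largest M.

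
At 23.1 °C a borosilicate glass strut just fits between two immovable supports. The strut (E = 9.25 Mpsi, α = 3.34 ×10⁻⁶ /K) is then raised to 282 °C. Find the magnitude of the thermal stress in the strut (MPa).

55.1 MPa

E = 9.25 Mpsi = 63.78 GPa.
ΔT = 258.9 K. Constrained thermal stress σ = E·α·ΔT = 63.78×10³ MPa × 3.34×10⁻⁶ × 258.9 = 55.1 MPa (compressive).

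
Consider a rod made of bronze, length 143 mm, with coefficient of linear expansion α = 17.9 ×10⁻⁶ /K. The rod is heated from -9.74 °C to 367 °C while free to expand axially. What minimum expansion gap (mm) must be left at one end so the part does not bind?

0.964 mm

ΔT = 367 − (-9.74) = 376.7 K.
ΔL = α·L₀·ΔT = 17.9×10⁻⁶ × 143 mm × 376.7 K = 0.964 mm.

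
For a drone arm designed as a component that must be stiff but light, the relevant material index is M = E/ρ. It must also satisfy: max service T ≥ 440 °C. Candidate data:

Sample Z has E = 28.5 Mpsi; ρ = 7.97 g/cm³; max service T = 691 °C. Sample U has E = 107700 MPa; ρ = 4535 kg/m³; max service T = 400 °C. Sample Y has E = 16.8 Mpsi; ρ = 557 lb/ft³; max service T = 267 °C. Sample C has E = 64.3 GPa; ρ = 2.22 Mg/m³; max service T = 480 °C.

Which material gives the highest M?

Screen on constraints: max service T ≥ 440 °C. Survivors: sample Z, sample C.
Convert each candidate to consistent units, then evaluate M:
  sample Z: E = 196.5 GPa, ρ = 7970 kg/m³
  sample C: E = 64.30 GPa, ρ = 2220 kg/m³
  sample C: M = 29.0 MN·m/kg
  sample Z: M = 24.7 MN·m/kg
Highest index: sample C.

sample C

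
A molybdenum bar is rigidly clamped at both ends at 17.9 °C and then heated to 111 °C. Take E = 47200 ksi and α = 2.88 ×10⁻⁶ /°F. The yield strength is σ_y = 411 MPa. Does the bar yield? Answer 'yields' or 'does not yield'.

E = 47200 ksi = 325.4 GPa.
α = 2.88×10⁻⁶/°F × 9/5 = 5.18×10⁻⁶/K.
ΔT = 93.10 K. Constrained thermal stress σ = E·α·ΔT = 325.4×10³ MPa × 5.18×10⁻⁶ × 93.10 = 157 MPa (compressive).
Compare to σ_y = 411 MPa: σ < σ_y, so it does not yield.

does not yield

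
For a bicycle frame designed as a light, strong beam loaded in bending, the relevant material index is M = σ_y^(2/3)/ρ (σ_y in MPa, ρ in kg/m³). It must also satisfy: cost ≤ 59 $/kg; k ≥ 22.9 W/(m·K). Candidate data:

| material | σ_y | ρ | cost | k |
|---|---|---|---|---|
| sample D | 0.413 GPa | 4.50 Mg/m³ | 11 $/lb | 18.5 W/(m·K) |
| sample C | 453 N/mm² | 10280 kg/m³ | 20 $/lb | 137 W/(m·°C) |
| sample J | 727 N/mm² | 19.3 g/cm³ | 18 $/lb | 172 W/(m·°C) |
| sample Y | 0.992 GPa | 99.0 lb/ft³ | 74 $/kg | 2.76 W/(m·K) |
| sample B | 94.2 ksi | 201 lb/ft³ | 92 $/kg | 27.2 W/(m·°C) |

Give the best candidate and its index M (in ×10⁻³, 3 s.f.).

sample C, M = 5.74×10⁻³

Screen on constraints: cost ≤ 59 $/kg; k ≥ 22.9 W/(m·K). Survivors: sample C, sample J.
Convert each candidate to consistent units, then evaluate M:
  sample C: σ_y = 453.0 MPa, ρ = 10280 kg/m³
  sample J: σ_y = 727.0 MPa, ρ = 19300 kg/m³
  sample C: M = 5.74×10⁻³
  sample J: M = 4.19×10⁻³
Sample C has the largest M.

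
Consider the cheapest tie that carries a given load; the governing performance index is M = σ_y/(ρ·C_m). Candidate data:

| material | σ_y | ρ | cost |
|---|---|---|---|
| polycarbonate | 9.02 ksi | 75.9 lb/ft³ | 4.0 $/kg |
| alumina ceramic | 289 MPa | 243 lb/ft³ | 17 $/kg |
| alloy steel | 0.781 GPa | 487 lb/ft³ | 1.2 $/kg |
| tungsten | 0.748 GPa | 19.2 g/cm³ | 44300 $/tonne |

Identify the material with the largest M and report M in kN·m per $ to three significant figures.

Normalizing units and computing the index:
  polycarbonate: σ_y = 62.19 MPa, ρ = 1216 kg/m³, cost = 4.000 $/kg
  alumina ceramic: σ_y = 289.0 MPa, ρ = 3892 kg/m³, cost = 17.00 $/kg
  alloy steel: σ_y = 781.0 MPa, ρ = 7801 kg/m³, cost = 1.200 $/kg
  tungsten: σ_y = 748.0 MPa, ρ = 19200 kg/m³, cost = 44.30 $/kg
  alloy steel: M = 83.4 kN·m per $
  polycarbonate: M = 12.8 kN·m per $
  alumina ceramic: M = 4.37 kN·m per $
  tungsten: M = 0.879 kN·m per $
Alloy steel has the largest M.

alloy steel, M = 83.4 kN·m per $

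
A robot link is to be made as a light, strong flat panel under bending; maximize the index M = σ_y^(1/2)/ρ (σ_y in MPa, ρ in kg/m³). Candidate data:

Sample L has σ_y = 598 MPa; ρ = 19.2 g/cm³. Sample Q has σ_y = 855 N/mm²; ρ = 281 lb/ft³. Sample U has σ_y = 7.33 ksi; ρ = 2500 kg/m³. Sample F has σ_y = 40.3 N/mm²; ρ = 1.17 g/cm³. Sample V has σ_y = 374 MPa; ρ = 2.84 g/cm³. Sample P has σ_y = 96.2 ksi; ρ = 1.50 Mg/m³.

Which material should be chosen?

Normalizing units and computing the index:
  sample L: σ_y = 598.0 MPa, ρ = 19200 kg/m³
  sample Q: σ_y = 855.0 MPa, ρ = 4501 kg/m³
  sample U: σ_y = 50.54 MPa, ρ = 2500 kg/m³
  sample F: σ_y = 40.30 MPa, ρ = 1170 kg/m³
  sample V: σ_y = 374.0 MPa, ρ = 2840 kg/m³
  sample P: σ_y = 663.3 MPa, ρ = 1500 kg/m³
  sample P: M = 17.2×10⁻³
  sample V: M = 6.81×10⁻³
  sample Q: M = 6.50×10⁻³
  sample F: M = 5.43×10⁻³
  sample U: M = 2.84×10⁻³
  sample L: M = 1.27×10⁻³
The maximum is for sample P.

sample P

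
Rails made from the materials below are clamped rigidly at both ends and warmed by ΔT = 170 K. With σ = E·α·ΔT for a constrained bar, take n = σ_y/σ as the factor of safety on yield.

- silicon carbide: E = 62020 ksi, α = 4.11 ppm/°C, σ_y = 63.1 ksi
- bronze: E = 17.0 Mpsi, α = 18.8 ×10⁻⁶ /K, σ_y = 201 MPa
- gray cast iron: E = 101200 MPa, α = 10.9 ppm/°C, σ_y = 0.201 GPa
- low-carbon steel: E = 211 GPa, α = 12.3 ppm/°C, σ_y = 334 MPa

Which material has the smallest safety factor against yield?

In consistent units (E in GPa, α in ×10⁻⁶/K, σ_y in MPa):
  silicon carbide: E = 427.6, α = 4.11, σ_y = 435.1 → σ = 299 MPa, n = 1.46
  bronze: E = 117.2, α = 18.8, σ_y = 201.0 → σ = 375 MPa, n = 0.537
  gray cast iron: E = 101.2, α = 10.9, σ_y = 201.0 → σ = 188 MPa, n = 1.07
  low-carbon steel: E = 211.0, α = 12.3, σ_y = 334.0 → σ = 441 MPa, n = 0.757
Smallest n: bronze with n = 0.537.

bronze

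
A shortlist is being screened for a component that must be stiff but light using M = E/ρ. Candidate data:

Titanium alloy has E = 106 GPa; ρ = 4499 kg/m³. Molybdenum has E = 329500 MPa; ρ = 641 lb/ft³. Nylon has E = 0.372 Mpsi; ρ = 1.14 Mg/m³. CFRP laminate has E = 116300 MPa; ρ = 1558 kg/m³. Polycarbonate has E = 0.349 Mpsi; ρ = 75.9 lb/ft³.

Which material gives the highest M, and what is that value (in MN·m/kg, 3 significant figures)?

In SI units:
  titanium alloy: E = 106.0 GPa, ρ = 4499 kg/m³
  molybdenum: E = 329.5 GPa, ρ = 10270 kg/m³
  nylon: E = 2.565 GPa, ρ = 1140 kg/m³
  CFRP laminate: E = 116.3 GPa, ρ = 1558 kg/m³
  polycarbonate: E = 2.406 GPa, ρ = 1216 kg/m³
  CFRP laminate: M = 74.6 MN·m/kg
  molybdenum: M = 32.1 MN·m/kg
  titanium alloy: M = 23.6 MN·m/kg
  nylon: M = 2.25 MN·m/kg
  polycarbonate: M = 1.98 MN·m/kg
CFRP laminate ranks first.

CFRP laminate, M = 74.6 MN·m/kg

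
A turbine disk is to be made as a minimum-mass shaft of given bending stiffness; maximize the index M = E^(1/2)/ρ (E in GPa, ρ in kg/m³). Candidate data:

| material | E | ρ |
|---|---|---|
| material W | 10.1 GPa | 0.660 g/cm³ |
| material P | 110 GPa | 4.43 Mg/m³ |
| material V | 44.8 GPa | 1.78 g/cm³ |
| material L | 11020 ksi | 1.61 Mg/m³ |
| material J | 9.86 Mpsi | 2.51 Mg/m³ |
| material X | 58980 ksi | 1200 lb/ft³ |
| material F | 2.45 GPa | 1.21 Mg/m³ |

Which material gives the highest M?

In SI units:
  material W: E = 10.10 GPa, ρ = 660.0 kg/m³
  material P: E = 110.0 GPa, ρ = 4430 kg/m³
  material V: E = 44.80 GPa, ρ = 1780 kg/m³
  material L: E = 75.98 GPa, ρ = 1610 kg/m³
  material J: E = 67.98 GPa, ρ = 2510 kg/m³
  material X: E = 406.7 GPa, ρ = 19220 kg/m³
  material F: E = 2.450 GPa, ρ = 1210 kg/m³
  material L: M = 5.41×10⁻³
  material W: M = 4.82×10⁻³
  material V: M = 3.76×10⁻³
  material J: M = 3.28×10⁻³
  material P: M = 2.37×10⁻³
  material F: M = 1.29×10⁻³
  material X: M = 1.05×10⁻³
The maximum is for material L.

material L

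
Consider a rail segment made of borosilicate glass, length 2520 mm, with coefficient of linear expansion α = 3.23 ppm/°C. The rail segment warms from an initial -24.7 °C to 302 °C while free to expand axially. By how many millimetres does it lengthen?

2.66 mm

ΔT = 302 − (-24.7) = 326.7 K.
ΔL = α·L₀·ΔT = 3.23×10⁻⁶ × 2520 mm × 326.7 K = 2.66 mm.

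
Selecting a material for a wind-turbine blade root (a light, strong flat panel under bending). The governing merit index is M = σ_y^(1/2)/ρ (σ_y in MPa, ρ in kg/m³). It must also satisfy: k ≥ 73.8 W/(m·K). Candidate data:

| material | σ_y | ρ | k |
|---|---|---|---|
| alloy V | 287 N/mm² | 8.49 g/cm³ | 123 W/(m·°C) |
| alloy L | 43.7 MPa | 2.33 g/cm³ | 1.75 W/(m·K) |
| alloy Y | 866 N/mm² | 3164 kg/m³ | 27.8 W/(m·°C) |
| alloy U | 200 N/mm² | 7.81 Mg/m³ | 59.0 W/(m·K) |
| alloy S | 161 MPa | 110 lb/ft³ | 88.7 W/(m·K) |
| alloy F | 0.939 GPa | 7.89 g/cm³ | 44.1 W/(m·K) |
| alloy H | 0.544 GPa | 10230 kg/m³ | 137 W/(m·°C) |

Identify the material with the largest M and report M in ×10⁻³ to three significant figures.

alloy S, M = 7.20×10⁻³

Screen on constraints: k ≥ 73.8 W/(m·K). Survivors: alloy V, alloy S, alloy H.
Putting every candidate on a common basis:
  alloy V: σ_y = 287.0 MPa, ρ = 8490 kg/m³
  alloy S: σ_y = 161.0 MPa, ρ = 1762 kg/m³
  alloy H: σ_y = 544.0 MPa, ρ = 10230 kg/m³
  alloy S: M = 7.20×10⁻³
  alloy H: M = 2.28×10⁻³
  alloy V: M = 2.00×10⁻³
Highest index: alloy S.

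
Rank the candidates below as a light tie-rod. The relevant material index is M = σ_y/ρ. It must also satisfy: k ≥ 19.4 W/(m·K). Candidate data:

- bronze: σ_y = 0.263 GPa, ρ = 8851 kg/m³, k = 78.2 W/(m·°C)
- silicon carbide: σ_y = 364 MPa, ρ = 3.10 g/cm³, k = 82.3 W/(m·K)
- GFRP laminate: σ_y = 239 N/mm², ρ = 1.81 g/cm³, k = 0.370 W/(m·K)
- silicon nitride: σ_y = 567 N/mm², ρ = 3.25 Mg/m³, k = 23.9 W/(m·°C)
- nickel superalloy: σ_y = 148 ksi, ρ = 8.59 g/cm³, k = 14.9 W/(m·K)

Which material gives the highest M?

silicon nitride

Screen on constraints: k ≥ 19.4 W/(m·K). Survivors: bronze, silicon carbide, silicon nitride.
In SI units:
  bronze: σ_y = 263.0 MPa, ρ = 8851 kg/m³
  silicon carbide: σ_y = 364.0 MPa, ρ = 3100 kg/m³
  silicon nitride: σ_y = 567.0 MPa, ρ = 3250 kg/m³
  silicon nitride: M = 174 kN·m/kg
  silicon carbide: M = 117 kN·m/kg
  bronze: M = 29.7 kN·m/kg
Silicon nitride ranks first.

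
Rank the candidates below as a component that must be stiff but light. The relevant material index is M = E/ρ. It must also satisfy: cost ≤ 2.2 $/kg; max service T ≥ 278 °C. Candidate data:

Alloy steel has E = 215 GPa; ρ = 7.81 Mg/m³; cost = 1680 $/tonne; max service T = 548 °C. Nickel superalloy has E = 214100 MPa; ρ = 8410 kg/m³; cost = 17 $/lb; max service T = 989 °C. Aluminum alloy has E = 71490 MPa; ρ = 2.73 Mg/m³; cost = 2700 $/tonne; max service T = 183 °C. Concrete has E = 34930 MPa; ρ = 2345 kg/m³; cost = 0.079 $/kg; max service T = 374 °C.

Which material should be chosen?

alloy steel

Screen on constraints: cost ≤ 2.2 $/kg; max service T ≥ 278 °C. Survivors: alloy steel, concrete.
After converting to SI:
  alloy steel: E = 215.0 GPa, ρ = 7810 kg/m³
  concrete: E = 34.93 GPa, ρ = 2345 kg/m³
  alloy steel: M = 27.5 MN·m/kg
  concrete: M = 14.9 MN·m/kg
Alloy steel has the largest M.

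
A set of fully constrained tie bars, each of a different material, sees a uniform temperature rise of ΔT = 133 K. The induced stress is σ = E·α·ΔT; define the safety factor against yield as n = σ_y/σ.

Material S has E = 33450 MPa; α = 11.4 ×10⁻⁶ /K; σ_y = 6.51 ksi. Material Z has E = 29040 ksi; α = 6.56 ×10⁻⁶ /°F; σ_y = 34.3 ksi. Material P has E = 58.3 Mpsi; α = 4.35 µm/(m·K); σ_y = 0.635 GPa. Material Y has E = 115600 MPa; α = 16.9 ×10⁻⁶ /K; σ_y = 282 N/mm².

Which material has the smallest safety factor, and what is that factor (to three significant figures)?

Per material, after unit conversion:
  material S: E = 33.45, α = 11.4, σ_y = 44.88 → σ = 50.7 MPa, n = 0.885
  material Z: E = 200.2, α = 11.8, σ_y = 236.5 → σ = 314 MPa, n = 0.752
  material P: E = 402.0, α = 4.35, σ_y = 635.0 → σ = 233 MPa, n = 2.73
  material Y: E = 115.6, α = 16.9, σ_y = 282.0 → σ = 260 MPa, n = 1.09
Smallest n: material Z with n = 0.752.

material Z, n = 0.752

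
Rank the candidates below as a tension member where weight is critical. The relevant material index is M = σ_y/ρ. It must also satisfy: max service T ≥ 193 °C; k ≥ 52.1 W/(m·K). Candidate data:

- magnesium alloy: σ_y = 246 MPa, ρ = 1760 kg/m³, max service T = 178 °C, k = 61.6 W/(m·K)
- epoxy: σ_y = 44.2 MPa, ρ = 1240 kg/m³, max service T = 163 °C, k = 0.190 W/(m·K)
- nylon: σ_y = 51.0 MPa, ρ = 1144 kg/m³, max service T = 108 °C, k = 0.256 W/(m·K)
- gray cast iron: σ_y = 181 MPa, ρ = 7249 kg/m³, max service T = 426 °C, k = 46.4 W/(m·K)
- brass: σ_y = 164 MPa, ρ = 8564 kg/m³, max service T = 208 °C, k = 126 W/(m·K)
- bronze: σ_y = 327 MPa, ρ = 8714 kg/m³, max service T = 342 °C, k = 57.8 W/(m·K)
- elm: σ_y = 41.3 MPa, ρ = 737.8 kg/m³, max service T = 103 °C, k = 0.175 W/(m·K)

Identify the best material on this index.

bronze

Screen on constraints: max service T ≥ 193 °C; k ≥ 52.1 W/(m·K). Survivors: brass, bronze.
Computing M directly (units already consistent):
  bronze: M = 37.5 kN·m/kg
  brass: M = 19.1 kN·m/kg
Bronze has the largest M.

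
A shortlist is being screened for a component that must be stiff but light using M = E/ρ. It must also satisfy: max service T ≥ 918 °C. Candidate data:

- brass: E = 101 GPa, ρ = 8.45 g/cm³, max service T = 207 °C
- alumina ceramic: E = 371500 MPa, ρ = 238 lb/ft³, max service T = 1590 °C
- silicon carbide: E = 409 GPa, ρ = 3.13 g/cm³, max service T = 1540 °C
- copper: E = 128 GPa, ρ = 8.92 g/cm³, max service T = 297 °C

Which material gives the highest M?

Screen on constraints: max service T ≥ 918 °C. Survivors: alumina ceramic, silicon carbide.
In SI units:
  alumina ceramic: E = 371.5 GPa, ρ = 3812 kg/m³
  silicon carbide: E = 409.0 GPa, ρ = 3130 kg/m³
  silicon carbide: M = 131 MN·m/kg
  alumina ceramic: M = 97.4 MN·m/kg
Highest index: silicon carbide.

silicon carbide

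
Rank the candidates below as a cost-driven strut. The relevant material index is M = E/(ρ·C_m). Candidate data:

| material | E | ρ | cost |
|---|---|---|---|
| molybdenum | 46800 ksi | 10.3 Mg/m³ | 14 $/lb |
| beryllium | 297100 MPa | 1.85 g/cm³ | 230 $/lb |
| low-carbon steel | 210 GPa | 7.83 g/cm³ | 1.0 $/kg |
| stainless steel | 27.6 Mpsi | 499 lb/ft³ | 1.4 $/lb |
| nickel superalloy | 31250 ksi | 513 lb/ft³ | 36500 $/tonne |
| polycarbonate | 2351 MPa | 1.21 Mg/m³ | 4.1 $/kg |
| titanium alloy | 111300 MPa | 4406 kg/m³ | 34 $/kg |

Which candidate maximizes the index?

low-carbon steel

In SI units:
  molybdenum: E = 322.7 GPa, ρ = 10300 kg/m³, cost = 30.86 $/kg
  beryllium: E = 297.1 GPa, ρ = 1850 kg/m³, cost = 507.1 $/kg
  low-carbon steel: E = 210.0 GPa, ρ = 7830 kg/m³, cost = 1.000 $/kg
  stainless steel: E = 190.3 GPa, ρ = 7993 kg/m³, cost = 3.086 $/kg
  nickel superalloy: E = 215.5 GPa, ρ = 8217 kg/m³, cost = 36.50 $/kg
  polycarbonate: E = 2.351 GPa, ρ = 1210 kg/m³, cost = 4.100 $/kg
  titanium alloy: E = 111.3 GPa, ρ = 4406 kg/m³, cost = 34.00 $/kg
  low-carbon steel: M = 26.8 MN·m per $
  stainless steel: M = 7.71 MN·m per $
  molybdenum: M = 1.02 MN·m per $
  titanium alloy: M = 0.743 MN·m per $
  nickel superalloy: M = 0.718 MN·m per $
  polycarbonate: M = 0.474 MN·m per $
  beryllium: M = 0.317 MN·m per $
Low-carbon steel has the largest M.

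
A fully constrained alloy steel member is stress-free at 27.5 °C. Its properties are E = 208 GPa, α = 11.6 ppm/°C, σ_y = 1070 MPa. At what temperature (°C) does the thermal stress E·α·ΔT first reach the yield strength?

E·α·ΔT = 1070 MPa ⇒ ΔT = 1070 / (208.0×10³ × 11.6×10⁻⁶) = 443.5 K.
T = 27.5 + 443.5 = 471.0 °C.

471 °C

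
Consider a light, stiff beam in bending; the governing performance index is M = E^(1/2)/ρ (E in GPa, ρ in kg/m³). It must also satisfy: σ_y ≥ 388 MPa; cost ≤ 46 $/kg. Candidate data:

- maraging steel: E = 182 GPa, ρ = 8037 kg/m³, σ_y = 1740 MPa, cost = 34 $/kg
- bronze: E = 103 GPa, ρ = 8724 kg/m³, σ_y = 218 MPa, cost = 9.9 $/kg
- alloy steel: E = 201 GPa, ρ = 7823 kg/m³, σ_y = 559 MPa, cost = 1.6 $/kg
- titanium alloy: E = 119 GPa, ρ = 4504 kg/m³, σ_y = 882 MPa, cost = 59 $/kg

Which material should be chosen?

Screen on constraints: σ_y ≥ 388 MPa; cost ≤ 46 $/kg. Survivors: maraging steel, alloy steel.
Per-candidate index values:
  alloy steel: M = 1.81×10⁻³
  maraging steel: M = 1.68×10⁻³
Alloy steel ranks first.

alloy steel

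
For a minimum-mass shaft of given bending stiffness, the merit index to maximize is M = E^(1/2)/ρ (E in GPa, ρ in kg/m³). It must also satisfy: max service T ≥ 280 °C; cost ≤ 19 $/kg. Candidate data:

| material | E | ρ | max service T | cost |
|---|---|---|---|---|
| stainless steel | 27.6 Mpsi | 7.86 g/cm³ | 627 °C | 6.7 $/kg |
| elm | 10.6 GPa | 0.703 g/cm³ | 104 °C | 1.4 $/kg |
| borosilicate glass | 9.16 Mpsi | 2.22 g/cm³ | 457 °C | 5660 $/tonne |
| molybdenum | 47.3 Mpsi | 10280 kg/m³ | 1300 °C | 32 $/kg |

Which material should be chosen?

Screen on constraints: max service T ≥ 280 °C; cost ≤ 19 $/kg. Survivors: stainless steel, borosilicate glass.
Normalizing units and computing the index:
  stainless steel: E = 190.3 GPa, ρ = 7860 kg/m³
  borosilicate glass: E = 63.16 GPa, ρ = 2220 kg/m³
  borosilicate glass: M = 3.58×10⁻³
  stainless steel: M = 1.76×10⁻³
Borosilicate glass has the largest M.

borosilicate glass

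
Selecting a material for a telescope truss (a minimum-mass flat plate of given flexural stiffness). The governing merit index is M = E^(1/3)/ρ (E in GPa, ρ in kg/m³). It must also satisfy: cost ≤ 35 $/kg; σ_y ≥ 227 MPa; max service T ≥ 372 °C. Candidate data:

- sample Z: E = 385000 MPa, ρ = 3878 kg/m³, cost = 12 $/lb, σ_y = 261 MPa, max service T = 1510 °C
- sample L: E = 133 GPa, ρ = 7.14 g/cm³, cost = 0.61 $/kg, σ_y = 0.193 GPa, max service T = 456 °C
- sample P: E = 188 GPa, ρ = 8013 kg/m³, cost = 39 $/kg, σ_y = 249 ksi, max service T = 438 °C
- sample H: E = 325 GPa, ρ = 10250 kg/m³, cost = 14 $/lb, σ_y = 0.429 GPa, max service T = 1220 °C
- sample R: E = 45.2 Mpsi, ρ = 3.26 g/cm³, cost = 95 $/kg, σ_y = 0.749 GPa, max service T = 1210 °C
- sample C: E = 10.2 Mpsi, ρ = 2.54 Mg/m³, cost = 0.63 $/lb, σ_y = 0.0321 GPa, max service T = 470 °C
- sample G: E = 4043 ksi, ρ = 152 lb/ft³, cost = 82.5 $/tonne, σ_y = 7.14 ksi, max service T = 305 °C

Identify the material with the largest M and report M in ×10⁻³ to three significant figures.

sample Z, M = 1.88×10⁻³

Screen on constraints: cost ≤ 35 $/kg; σ_y ≥ 227 MPa; max service T ≥ 372 °C. Survivors: sample Z, sample H.
Convert each candidate to consistent units, then evaluate M:
  sample Z: E = 385.0 GPa, ρ = 3878 kg/m³
  sample H: E = 325.0 GPa, ρ = 10250 kg/m³
  sample Z: M = 1.88×10⁻³
  sample H: M = 0.671×10⁻³
Highest index: sample Z.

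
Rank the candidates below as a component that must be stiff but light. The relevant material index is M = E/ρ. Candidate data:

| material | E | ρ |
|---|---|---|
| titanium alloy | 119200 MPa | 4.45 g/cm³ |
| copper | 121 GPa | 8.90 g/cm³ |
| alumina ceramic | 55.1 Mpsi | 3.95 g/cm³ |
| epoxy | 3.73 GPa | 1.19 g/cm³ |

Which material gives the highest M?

Normalizing units and computing the index:
  titanium alloy: E = 119.2 GPa, ρ = 4450 kg/m³
  copper: E = 121.0 GPa, ρ = 8900 kg/m³
  alumina ceramic: E = 379.9 GPa, ρ = 3950 kg/m³
  epoxy: E = 3.730 GPa, ρ = 1190 kg/m³
  alumina ceramic: M = 96.2 MN·m/kg
  titanium alloy: M = 26.8 MN·m/kg
  copper: M = 13.6 MN·m/kg
  epoxy: M = 3.13 MN·m/kg
The maximum is for alumina ceramic.

alumina ceramic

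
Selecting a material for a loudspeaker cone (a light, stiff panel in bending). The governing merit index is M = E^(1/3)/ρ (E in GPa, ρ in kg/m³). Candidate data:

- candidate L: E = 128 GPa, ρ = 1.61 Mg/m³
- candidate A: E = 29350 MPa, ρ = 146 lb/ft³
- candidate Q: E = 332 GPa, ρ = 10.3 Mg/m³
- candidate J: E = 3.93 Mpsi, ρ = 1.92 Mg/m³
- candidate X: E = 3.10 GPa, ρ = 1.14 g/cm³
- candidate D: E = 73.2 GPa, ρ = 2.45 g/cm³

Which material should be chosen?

candidate L

Normalizing units and computing the index:
  candidate L: E = 128.0 GPa, ρ = 1610 kg/m³
  candidate A: E = 29.35 GPa, ρ = 2339 kg/m³
  candidate Q: E = 332.0 GPa, ρ = 10300 kg/m³
  candidate J: E = 27.10 GPa, ρ = 1920 kg/m³
  candidate X: E = 3.100 GPa, ρ = 1140 kg/m³
  candidate D: E = 73.20 GPa, ρ = 2450 kg/m³
  candidate L: M = 3.13×10⁻³
  candidate D: M = 1.71×10⁻³
  candidate J: M = 1.56×10⁻³
  candidate A: M = 1.32×10⁻³
  candidate X: M = 1.28×10⁻³
  candidate Q: M = 0.672×10⁻³
The maximum is for candidate L.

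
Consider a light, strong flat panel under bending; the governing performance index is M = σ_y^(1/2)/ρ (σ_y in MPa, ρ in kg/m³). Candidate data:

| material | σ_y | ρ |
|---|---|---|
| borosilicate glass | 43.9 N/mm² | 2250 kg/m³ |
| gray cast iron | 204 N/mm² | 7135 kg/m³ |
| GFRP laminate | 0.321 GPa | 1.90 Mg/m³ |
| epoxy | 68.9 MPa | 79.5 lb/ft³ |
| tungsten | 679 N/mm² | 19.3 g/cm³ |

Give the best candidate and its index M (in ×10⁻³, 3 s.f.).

GFRP laminate, M = 9.43×10⁻³

Normalizing units and computing the index:
  borosilicate glass: σ_y = 43.90 MPa, ρ = 2250 kg/m³
  gray cast iron: σ_y = 204.0 MPa, ρ = 7135 kg/m³
  GFRP laminate: σ_y = 321.0 MPa, ρ = 1900 kg/m³
  epoxy: σ_y = 68.90 MPa, ρ = 1273 kg/m³
  tungsten: σ_y = 679.0 MPa, ρ = 19300 kg/m³
  GFRP laminate: M = 9.43×10⁻³
  epoxy: M = 6.52×10⁻³
  borosilicate glass: M = 2.94×10⁻³
  gray cast iron: M = 2.00×10⁻³
  tungsten: M = 1.35×10⁻³
The maximum is for GFRP laminate.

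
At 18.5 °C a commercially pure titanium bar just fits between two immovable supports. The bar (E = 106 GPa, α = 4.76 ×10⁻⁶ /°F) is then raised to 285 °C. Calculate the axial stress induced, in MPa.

α = 4.76×10⁻⁶/°F × 9/5 = 8.57×10⁻⁶/K.
ΔT = 266.5 K. Constrained thermal stress σ = E·α·ΔT = 106.0×10³ MPa × 8.57×10⁻⁶ × 266.5 = 242 MPa (compressive).

242 MPa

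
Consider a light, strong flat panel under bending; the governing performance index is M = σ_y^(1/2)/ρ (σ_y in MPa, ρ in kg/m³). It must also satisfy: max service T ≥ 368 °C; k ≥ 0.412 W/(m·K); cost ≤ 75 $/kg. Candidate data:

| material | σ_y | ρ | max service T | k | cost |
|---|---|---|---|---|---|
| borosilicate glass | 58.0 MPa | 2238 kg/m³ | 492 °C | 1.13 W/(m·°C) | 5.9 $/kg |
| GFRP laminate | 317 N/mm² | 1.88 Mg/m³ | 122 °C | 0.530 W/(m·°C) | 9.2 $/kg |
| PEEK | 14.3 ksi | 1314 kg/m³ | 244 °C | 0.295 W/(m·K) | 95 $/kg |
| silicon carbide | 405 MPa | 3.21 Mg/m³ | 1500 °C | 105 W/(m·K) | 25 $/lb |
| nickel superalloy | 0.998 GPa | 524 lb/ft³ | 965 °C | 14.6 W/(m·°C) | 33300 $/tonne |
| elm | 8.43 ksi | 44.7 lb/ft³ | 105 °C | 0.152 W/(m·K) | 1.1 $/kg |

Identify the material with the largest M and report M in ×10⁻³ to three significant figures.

silicon carbide, M = 6.27×10⁻³

Screen on constraints: max service T ≥ 368 °C; k ≥ 0.412 W/(m·K); cost ≤ 75 $/kg. Survivors: borosilicate glass, silicon carbide, nickel superalloy.
Putting every candidate on a common basis:
  borosilicate glass: σ_y = 58.00 MPa, ρ = 2238 kg/m³
  silicon carbide: σ_y = 405.0 MPa, ρ = 3210 kg/m³
  nickel superalloy: σ_y = 998.0 MPa, ρ = 8394 kg/m³
  silicon carbide: M = 6.27×10⁻³
  nickel superalloy: M = 3.76×10⁻³
  borosilicate glass: M = 3.40×10⁻³
Silicon carbide has the largest M.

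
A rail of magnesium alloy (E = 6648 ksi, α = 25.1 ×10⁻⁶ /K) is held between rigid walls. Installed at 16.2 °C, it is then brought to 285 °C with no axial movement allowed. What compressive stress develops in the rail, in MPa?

E = 6648 ksi = 45.84 GPa.
ΔT = 268.8 K. Constrained thermal stress σ = E·α·ΔT = 45.84×10³ MPa × 25.1×10⁻⁶ × 268.8 = 309 MPa (compressive).

309 MPa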